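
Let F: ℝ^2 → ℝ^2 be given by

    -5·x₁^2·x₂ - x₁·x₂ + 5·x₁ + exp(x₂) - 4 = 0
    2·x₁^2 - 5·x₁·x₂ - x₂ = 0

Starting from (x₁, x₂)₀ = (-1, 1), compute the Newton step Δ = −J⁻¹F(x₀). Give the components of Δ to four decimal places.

(0.7520, 0.1920)

At (-1, 1): F = (-10.281718, 6.0000).
Jacobian J = [[-10·x₁·x₂ - x₂ + 5, -5·x₁^2 - x₁ + exp(x₂)], [4·x₁ - 5·x₂, -5·x₁ - 1]].
At the point, J = [[14.0000, -1.281718], [-9.0000, 4.0000]] (det J = 44.464536).
Solving J·Δ = −F gives Δ = (0.7520, 0.1920).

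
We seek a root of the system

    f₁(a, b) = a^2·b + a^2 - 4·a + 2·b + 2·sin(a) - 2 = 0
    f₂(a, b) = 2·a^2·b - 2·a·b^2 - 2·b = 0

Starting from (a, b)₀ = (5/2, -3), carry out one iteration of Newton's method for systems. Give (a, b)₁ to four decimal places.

At (5/2, -3): F = (-29.303056, -76.5000).
Jacobian J = [[2·a·b + 2·a + 2·cos(a) - 4, a^2 + 2], [4·a·b - 2·b^2, 2·a^2 - 4·a·b - 2]].
At the point, J = [[-15.602287, 8.2500], [-48.0000, 40.5000]] (det J = -235.892633).
Solving J·Δ = −F gives Δ = (-2.3555, -0.9028).
Then the next iterate is (a, b)₁ = (0.1445, -3.9028).

(0.1445, -3.9028)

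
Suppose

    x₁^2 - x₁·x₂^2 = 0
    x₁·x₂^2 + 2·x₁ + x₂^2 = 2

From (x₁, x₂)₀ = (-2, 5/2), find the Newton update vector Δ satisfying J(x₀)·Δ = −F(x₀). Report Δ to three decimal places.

At (-2, 5/2): F = (16.500, -12.250).
Jacobian J = [[2·x₁ - x₂^2, -2·x₁·x₂], [x₂^2 + 2, 2·x₁·x₂ + 2·x₂]].
At the point, J = [[-10.250, 10.000], [8.250, -5.000]] (det J = -31.250).
Solving J·Δ = −F gives Δ = (1.280, -0.338).

(1.280, -0.338)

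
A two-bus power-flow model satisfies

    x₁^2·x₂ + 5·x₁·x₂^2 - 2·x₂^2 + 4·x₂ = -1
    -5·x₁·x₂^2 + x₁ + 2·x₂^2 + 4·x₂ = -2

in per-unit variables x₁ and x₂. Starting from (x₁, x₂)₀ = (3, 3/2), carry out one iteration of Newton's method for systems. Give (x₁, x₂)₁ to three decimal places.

(-1.508, 2.299)

At (3, 3/2): F = (49.750, -18.250).
Jacobian J = [[2·x₁·x₂ + 5·x₂^2, x₁^2 + 10·x₁·x₂ - 4·x₂ + 4], [-5·x₂^2 + 1, -10·x₁·x₂ + 4·x₂ + 4]].
At the point, J = [[20.250, 52.000], [-10.250, -35.000]] (det J = -175.750).
Solving J·Δ = −F gives Δ = (-4.508, 0.799).
Then the next iterate is (x₁, x₂)₁ = (-1.508, 2.299).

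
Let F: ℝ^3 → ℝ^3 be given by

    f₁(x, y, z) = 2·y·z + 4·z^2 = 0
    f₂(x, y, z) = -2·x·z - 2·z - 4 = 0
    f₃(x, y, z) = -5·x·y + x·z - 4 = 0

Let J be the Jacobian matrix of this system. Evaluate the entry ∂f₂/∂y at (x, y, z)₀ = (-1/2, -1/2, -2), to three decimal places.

0.000

∂f₂/∂y = 0.
At (-1/2, -1/2, -2) this is 0.000.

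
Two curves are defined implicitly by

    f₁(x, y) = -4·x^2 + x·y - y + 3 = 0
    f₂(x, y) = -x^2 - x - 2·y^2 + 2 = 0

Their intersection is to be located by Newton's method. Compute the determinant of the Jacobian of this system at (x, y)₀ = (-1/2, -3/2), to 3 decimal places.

15.000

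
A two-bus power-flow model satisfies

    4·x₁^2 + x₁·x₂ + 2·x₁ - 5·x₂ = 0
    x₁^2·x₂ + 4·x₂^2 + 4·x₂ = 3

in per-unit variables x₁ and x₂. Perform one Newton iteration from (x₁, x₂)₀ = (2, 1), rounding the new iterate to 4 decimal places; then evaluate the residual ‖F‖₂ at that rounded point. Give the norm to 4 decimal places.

4.4997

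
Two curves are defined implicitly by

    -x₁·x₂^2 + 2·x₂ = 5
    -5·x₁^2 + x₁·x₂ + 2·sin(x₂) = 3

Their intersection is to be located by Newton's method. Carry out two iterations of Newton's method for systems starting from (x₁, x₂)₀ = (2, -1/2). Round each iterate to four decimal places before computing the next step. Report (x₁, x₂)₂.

(-0.9093, -5.4309)

At (2, -1/2): F = (-6.5000, -24.958851).
Jacobian J = [[-x₂^2, -2·x₁·x₂ + 2], [-10·x₁ + x₂, x₁ + 2·cos(x₂)]].
At the point, J = [[-0.2500, 4.0000], [-20.5000, 3.755165]] (det J = 81.061209).
Solving J·Δ = −F gives Δ = (-0.9305, 1.5668).
Then the next iterate is (x₁, x₂)₁ = (1.0695, 1.0668).
Round to (1.0695, 1.0668) and repeat: F = (-4.083558, -5.826889), J = [[-1.138062, -0.281885], [-9.6282, 2.035358]].
Δ = (-1.9788, -6.4977), so (x₁, x₂)₂ = (-0.9093, -5.4309).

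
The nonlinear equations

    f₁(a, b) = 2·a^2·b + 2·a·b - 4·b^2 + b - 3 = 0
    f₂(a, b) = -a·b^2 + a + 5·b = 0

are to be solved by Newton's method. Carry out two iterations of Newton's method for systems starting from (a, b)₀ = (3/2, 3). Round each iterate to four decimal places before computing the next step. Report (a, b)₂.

At (3/2, 3): F = (-13.5000, 3.0000).
Jacobian J = [[4·a·b + 2·b, 2·a^2 + 2·a - 8·b + 1], [-b^2 + 1, -2·a·b + 5]].
At the point, J = [[24.0000, -15.5000], [-8.0000, -4.0000]] (det J = -220.0000).
Solving J·Δ = −F gives Δ = (0.4568, -0.1636).
Then the next iterate is (a, b)₁ = (1.9568, 2.8364).
Round to (1.9568, 2.8364) and repeat: F = (0.477802, 0.396021), J = [[27.873870, -10.119468], [-7.045165, -6.100535]].
Δ = (0.0045, 0.0597), so (a, b)₂ = (1.9613, 2.8961).

(1.9613, 2.8961)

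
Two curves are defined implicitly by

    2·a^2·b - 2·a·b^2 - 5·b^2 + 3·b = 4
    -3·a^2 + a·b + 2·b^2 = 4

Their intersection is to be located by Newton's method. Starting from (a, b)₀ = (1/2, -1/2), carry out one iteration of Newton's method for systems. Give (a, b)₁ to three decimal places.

(-1.011, 0.025)

At (1/2, -1/2): F = (-7.250, -4.500).
Jacobian J = [[4·a·b - 2·b^2, 2·a^2 - 4·a·b - 10·b + 3], [-6·a + b, a + 4·b]].
At the point, J = [[-1.500, 9.500], [-3.500, -1.500]] (det J = 35.500).
Solving J·Δ = −F gives Δ = (-1.511, 0.525).
Then the next iterate is (a, b)₁ = (-1.011, 0.025).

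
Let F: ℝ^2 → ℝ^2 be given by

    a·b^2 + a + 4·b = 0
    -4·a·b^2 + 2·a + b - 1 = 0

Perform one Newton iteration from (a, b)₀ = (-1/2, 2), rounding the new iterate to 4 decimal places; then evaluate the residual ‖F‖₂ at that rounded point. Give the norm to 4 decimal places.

At (-1/2, 2): F = (5.5000, 8.0000).
Jacobian J = [[b^2 + 1, 2·a·b + 4], [-4·b^2 + 2, -8·a·b + 1]].
At the point, J = [[5.0000, 2.0000], [-14.0000, 9.0000]] (det J = 73.0000).
Solving J·Δ = −F gives Δ = (-0.4589, -1.6027).
Then the next iterate is (a, b)₁ = (-0.9589, 0.3973).
Re-evaluating at (-0.9589, 0.3973): F = (0.478940, -1.915061), so ‖F‖₂ = 1.9740.

1.9740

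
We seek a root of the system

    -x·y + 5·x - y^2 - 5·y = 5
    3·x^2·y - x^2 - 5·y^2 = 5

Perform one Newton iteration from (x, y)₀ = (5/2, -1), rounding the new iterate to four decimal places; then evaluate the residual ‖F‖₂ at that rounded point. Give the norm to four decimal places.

33.2957

At (5/2, -1): F = (14.0000, -35.0000).
Jacobian J = [[-y + 5, -x - 2·y - 5], [6·x·y - 2·x, 3·x^2 - 10·y]].
At the point, J = [[6.0000, -5.5000], [-20.0000, 28.7500]] (det J = 62.5000).
Solving J·Δ = −F gives Δ = (-3.3600, -1.1200).
Then the next iterate is (x, y)₁ = (-0.8600, -2.1200).
Re-evaluating at (-0.8600, -2.1200): F = (-5.0176, -32.915456), so ‖F‖₂ = 33.2957.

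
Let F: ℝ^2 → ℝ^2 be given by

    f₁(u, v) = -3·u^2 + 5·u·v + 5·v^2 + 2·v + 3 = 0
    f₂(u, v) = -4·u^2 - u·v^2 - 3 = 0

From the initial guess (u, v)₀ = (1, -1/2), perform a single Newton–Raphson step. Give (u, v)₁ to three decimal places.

(-0.531, -5.883)

At (1, -1/2): F = (-2.250, -7.250).
Jacobian J = [[-6·u + 5·v, 5·u + 10·v + 2], [-8·u - v^2, -2·u·v]].
At the point, J = [[-8.500, 2.000], [-8.250, 1.000]] (det J = 8.000).
Solving J·Δ = −F gives Δ = (-1.531, -5.383).
Then the next iterate is (u, v)₁ = (-0.531, -5.883).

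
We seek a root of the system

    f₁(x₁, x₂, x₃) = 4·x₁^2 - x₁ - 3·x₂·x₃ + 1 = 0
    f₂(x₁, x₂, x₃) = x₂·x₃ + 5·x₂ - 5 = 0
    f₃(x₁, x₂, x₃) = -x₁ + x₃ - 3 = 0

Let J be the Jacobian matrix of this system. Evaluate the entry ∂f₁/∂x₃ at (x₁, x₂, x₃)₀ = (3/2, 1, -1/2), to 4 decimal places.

∂f₁/∂x₃ = -3·x₂.
At (3/2, 1, -1/2) this is -3.0000.

-3.0000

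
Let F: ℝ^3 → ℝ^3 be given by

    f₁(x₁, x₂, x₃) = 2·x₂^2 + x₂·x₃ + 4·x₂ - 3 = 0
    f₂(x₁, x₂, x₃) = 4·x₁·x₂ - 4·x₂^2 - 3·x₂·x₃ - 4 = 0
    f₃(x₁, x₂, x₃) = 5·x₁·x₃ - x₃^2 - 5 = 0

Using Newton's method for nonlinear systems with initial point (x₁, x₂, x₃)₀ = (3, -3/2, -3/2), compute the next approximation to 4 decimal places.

(-4.4690, -1.5174, -2.9593)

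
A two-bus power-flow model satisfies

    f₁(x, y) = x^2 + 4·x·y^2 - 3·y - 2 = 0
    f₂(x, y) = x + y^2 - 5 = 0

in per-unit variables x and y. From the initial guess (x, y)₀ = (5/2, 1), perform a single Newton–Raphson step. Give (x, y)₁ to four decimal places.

(-45.5000, 25.7500)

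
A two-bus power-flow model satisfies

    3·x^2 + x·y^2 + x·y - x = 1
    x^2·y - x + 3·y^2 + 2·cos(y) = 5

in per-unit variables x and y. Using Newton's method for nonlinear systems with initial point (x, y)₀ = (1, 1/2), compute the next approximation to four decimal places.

At (1, 1/2): F = (1.7500, -2.994835).
Jacobian J = [[6·x + y^2 + y - 1, 2·x·y + x], [2·x·y - 1, x^2 + 6·y - 2·sin(y)]].
At the point, J = [[5.7500, 2.0000], [0.0000, 3.041149]] (det J = 17.486606).
Solving J·Δ = −F gives Δ = (-0.6469, 0.9848).
Then the next iterate is (x, y)₁ = (0.3531, 1.4848).

(0.3531, 1.4848)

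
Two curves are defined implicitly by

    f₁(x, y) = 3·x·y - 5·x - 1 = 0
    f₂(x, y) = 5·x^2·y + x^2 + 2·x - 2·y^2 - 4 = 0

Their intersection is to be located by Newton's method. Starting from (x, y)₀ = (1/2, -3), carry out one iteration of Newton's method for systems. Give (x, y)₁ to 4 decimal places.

At (1/2, -3): F = (-8.0000, -24.5000).
Jacobian J = [[3·y - 5, 3·x], [10·x·y + 2·x + 2, 5·x^2 - 4·y]].
At the point, J = [[-14.0000, 1.5000], [-12.0000, 13.2500]] (det J = -167.5000).
Solving J·Δ = −F gives Δ = (-0.4134, 1.4746).
Then the next iterate is (x, y)₁ = (0.0866, -1.5254).

(0.0866, -1.5254)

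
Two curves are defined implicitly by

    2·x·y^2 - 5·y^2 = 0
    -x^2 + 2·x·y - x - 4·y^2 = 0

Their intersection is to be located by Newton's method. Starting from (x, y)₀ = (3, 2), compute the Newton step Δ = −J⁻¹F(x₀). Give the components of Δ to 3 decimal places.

(0.353, -1.706)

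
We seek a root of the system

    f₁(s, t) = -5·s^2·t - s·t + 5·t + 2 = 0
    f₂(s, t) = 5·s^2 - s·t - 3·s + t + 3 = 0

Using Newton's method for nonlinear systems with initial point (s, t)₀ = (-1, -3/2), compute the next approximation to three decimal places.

(-1.452, -8.097)

At (-1, -3/2): F = (0.500, 8.000).
Jacobian J = [[-10·s·t - t, -5·s^2 - s + 5], [10·s - t - 3, -s + 1]].
At the point, J = [[-13.500, 1.000], [-11.500, 2.000]] (det J = -15.500).
Solving J·Δ = −F gives Δ = (-0.452, -6.597).
Then the next iterate is (s, t)₁ = (-1.452, -8.097).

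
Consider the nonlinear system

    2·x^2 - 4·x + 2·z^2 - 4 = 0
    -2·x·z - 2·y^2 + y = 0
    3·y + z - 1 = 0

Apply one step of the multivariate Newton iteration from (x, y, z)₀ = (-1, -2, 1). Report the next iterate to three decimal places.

(1.750, -1.500, 5.500)

At (-1, -2, 1): F = (4.000, -8.000, -6.000).
Jacobian J = [[4·x - 4, 0, 4·z], [-2·z, -4·y + 1, -2·x], [0, 3, 1]].
At the point, J = [[-8.000, 0.000, 4.000], [-2.000, 9.000, 2.000], [0.000, 3.000, 1.000]] (det J = -48.000).
Solving J·Δ = −F gives Δ = (2.750, 0.500, 4.500).
Then the next iterate is (x, y, z)₁ = (1.750, -1.500, 5.500).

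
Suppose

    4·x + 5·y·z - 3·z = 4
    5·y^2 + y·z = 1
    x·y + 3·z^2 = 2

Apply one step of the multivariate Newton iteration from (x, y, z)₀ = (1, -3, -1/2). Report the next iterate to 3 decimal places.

(0.005, -1.515, -0.427)

At (1, -3, -1/2): F = (9.000, 45.500, -4.250).
Jacobian J = [[4, 5·z, 5·y - 3], [0, 10·y + z, y], [y, x, 6·z]].
At the point, J = [[4.000, -2.500, -18.000], [0.000, -30.500, -3.000], [-3.000, 1.000, -3.000]] (det J = 2002.500).
Solving J·Δ = −F gives Δ = (-0.995, 1.485, 0.073).
Then the next iterate is (x, y, z)₁ = (0.005, -1.515, -0.427).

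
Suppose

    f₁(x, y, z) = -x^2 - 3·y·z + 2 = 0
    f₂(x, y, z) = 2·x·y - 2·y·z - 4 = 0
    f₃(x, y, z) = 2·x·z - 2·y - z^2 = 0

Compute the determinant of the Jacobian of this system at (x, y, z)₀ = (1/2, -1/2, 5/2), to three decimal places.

7.500

J = [[-2·x, -3·z, -3·y], [2·y, 2·x - 2·z, -2·y], [2·z, -2, 2·x - 2·z]].
At the point, J = [[-1.000, -7.500, 1.500], [-1.000, -4.000, 1.000], [5.000, -2.000, -4.000]].
det J = 7.500.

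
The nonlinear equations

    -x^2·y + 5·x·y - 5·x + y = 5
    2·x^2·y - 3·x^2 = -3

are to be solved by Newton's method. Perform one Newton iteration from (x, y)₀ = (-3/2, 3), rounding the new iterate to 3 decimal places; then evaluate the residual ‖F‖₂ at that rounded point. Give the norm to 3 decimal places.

49.538

At (-3/2, 3): F = (-23.750, 9.750).
Jacobian J = [[-2·x·y + 5·y - 5, -x^2 + 5·x + 1], [4·x·y - 6·x, 2·x^2]].
At the point, J = [[19.000, -8.750], [-9.000, 4.500]] (det J = 6.750).
Solving J·Δ = −F gives Δ = (3.194, 4.222).
Then the next iterate is (x, y)₁ = (1.694, 7.222).
Re-evaluating at (1.694, 7.222): F = (34.19783, 35.84011), so ‖F‖₂ = 49.538.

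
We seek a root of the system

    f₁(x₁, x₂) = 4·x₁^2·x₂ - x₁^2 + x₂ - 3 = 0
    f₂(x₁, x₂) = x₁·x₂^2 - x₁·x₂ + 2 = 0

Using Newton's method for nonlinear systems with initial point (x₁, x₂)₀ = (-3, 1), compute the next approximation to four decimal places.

At (-3, 1): F = (25.0000, 2.0000).
Jacobian J = [[8·x₁·x₂ - 2·x₁, 4·x₁^2 + 1], [x₂^2 - x₂, 2·x₁·x₂ - x₁]].
At the point, J = [[-18.0000, 37.0000], [0.0000, -3.0000]] (det J = 54.0000).
Solving J·Δ = −F gives Δ = (2.7593, 0.6667).
Then the next iterate is (x₁, x₂)₁ = (-0.2407, 1.6667).

(-0.2407, 1.6667)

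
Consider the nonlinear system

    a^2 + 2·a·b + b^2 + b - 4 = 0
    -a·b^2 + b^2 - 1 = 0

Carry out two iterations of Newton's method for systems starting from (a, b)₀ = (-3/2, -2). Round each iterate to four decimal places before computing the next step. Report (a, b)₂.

At (-3/2, -2): F = (6.2500, 9.0000).
Jacobian J = [[2·a + 2·b, 2·a + 2·b + 1], [-b^2, -2·a·b + 2·b]].
At the point, J = [[-7.0000, -6.0000], [-4.0000, -10.0000]] (det J = 46.0000).
Solving J·Δ = −F gives Δ = (0.1848, 0.8261).
Then the next iterate is (a, b)₁ = (-1.3152, -1.1739).
Round to (-1.3152, -1.1739) and repeat: F = (1.021719, 2.190441), J = [[-4.9782, -3.9782], [-1.378041, -5.435627]].
Δ = (-0.1465, 0.4401), so (a, b)₂ = (-1.4617, -0.7338).

(-1.4617, -0.7338)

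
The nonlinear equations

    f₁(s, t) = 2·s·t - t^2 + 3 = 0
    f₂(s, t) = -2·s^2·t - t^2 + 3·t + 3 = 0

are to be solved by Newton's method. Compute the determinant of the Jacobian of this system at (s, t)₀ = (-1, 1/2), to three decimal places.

J = [[2·t, 2·s - 2·t], [-4·s·t, -2·s^2 - 2·t + 3]].
At the point, J = [[1.000, -3.000], [2.000, 0.000]].
det J = 6.000.

6.000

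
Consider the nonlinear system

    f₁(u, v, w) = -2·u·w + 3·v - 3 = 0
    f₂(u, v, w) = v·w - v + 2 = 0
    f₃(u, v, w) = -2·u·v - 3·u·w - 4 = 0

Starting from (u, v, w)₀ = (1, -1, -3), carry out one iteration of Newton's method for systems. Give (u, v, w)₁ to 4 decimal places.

(1.0164, 0.0820, -1.3279)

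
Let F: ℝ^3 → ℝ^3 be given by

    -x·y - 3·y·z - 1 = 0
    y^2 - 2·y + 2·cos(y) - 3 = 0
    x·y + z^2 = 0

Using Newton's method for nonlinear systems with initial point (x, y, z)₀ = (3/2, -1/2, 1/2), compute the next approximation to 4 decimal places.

(0.5106, -0.4975, 0.5015)

At (3/2, -1/2, 1/2): F = (0.5000, 0.005165, -0.5000).
Jacobian J = [[-y, -x - 3·z, -3·y], [0, 2·y - 2·sin(y) - 2, 0], [y, x, 2·z]].
At the point, J = [[0.5000, -3.0000, 1.5000], [0.0000, -2.041149, 0.0000], [-0.5000, 1.5000, 1.0000]] (det J = -2.551436).
Solving J·Δ = −F gives Δ = (-0.9894, 0.0025, 0.0015).
Then the next iterate is (x, y, z)₁ = (0.5106, -0.4975, 0.5015).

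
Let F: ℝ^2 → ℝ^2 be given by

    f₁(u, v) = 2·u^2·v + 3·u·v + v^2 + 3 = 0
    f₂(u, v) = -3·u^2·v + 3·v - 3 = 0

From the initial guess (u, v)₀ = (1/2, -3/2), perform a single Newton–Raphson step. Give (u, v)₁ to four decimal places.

At (1/2, -3/2): F = (2.2500, -6.3750).
Jacobian J = [[4·u·v + 3·v, 2·u^2 + 3·u + 2·v], [-6·u·v, -3·u^2 + 3]].
At the point, J = [[-7.5000, -1.0000], [4.5000, 2.2500]] (det J = -12.3750).
Solving J·Δ = −F gives Δ = (-0.1061, 3.0455).
Then the next iterate is (u, v)₁ = (0.3939, 1.5455).

(0.3939, 1.5455)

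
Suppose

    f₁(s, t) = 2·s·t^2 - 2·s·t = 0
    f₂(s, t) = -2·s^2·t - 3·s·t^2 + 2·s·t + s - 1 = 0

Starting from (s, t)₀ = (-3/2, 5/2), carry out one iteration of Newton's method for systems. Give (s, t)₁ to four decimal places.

(-0.8817, 1.9489)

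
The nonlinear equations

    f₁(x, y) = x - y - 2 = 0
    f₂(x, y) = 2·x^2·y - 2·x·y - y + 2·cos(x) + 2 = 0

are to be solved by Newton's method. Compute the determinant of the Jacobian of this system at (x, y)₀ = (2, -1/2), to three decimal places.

-1.819

J = [[1, -1], [4·x·y - 2·y - 2·sin(x), 2·x^2 - 2·x - 1]].
At the point, J = [[1.000, -1.000], [-4.81859, 3.000]].
det J = -1.819.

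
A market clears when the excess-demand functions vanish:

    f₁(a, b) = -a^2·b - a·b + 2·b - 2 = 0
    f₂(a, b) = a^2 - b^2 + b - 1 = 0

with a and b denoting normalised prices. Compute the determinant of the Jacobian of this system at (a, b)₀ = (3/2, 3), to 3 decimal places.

65.250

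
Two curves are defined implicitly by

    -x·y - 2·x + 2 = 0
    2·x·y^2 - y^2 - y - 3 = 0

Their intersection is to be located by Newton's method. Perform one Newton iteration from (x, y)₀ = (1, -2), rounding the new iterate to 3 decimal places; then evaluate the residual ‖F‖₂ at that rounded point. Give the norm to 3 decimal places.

3.473

At (1, -2): F = (2.000, 3.000).
Jacobian J = [[-y - 2, -x], [2·y^2, 4·x·y - 2·y - 1]].
At the point, J = [[0.000, -1.000], [8.000, -5.000]] (det J = 8.000).
Solving J·Δ = −F gives Δ = (0.875, 2.000).
Then the next iterate is (x, y)₁ = (1.875, 0.000).
Re-evaluating at (1.875, 0.000): F = (-1.750, -3.000), so ‖F‖₂ = 3.473.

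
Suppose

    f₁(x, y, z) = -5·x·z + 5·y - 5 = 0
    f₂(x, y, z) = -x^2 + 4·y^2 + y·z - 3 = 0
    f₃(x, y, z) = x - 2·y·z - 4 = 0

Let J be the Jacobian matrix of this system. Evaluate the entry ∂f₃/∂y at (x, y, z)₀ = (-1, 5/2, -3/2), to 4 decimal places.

∂f₃/∂y = -2·z.
At (-1, 5/2, -3/2) this is 3.0000.

3.0000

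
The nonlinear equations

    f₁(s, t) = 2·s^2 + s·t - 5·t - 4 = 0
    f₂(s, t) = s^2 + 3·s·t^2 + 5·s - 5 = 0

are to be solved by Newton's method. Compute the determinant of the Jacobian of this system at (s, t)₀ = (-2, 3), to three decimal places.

J = [[4·s + t, s - 5], [2·s + 3·t^2 + 5, 6·s·t]].
At the point, J = [[-5.000, -7.000], [28.000, -36.000]].
det J = 376.000.

376.000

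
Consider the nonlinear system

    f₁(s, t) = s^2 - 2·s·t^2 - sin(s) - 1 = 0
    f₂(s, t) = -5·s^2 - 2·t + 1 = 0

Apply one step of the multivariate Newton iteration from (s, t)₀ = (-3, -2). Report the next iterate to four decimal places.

At (-3, -2): F = (32.141120, -40.0000).
Jacobian J = [[2·s - 2·t^2 - cos(s), -4·s·t], [-10·s, -2]].
At the point, J = [[-13.010008, -24.0000], [30.0000, -2.0000]] (det J = 746.020015).
Solving J·Δ = −F gives Δ = (1.3730, 0.5949).
Then the next iterate is (s, t)₁ = (-1.6270, -1.4051).

(-1.6270, -1.4051)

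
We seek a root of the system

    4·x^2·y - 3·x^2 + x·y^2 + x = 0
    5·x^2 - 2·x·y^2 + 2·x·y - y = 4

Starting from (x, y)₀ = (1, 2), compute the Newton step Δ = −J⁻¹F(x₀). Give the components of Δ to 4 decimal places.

At (1, 2): F = (10.0000, -5.0000).
Jacobian J = [[8·x·y - 6·x + y^2 + 1, 4·x^2 + 2·x·y], [10·x - 2·y^2 + 2·y, -4·x·y + 2·x - 1]].
At the point, J = [[15.0000, 8.0000], [6.0000, -7.0000]] (det J = -153.0000).
Solving J·Δ = −F gives Δ = (-0.1961, -0.8824).

(-0.1961, -0.8824)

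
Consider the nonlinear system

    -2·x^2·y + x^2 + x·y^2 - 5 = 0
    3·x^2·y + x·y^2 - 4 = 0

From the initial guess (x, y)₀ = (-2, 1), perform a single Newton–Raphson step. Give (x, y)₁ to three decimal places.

(-2.174, 0.011)

At (-2, 1): F = (-11.000, 6.000).
Jacobian J = [[-4·x·y + 2·x + y^2, -2·x^2 + 2·x·y], [6·x·y + y^2, 3·x^2 + 2·x·y]].
At the point, J = [[5.000, -12.000], [-11.000, 8.000]] (det J = -92.000).
Solving J·Δ = −F gives Δ = (-0.174, -0.989).
Then the next iterate is (x, y)₁ = (-2.174, 0.011).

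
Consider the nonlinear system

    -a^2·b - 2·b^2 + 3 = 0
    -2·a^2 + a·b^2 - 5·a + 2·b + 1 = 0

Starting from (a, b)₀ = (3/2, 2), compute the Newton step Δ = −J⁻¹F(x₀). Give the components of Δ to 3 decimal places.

At (3/2, 2): F = (-9.500, -1.000).
Jacobian J = [[-2·a·b, -a^2 - 4·b], [-4·a + b^2 - 5, 2·a·b + 2]].
At the point, J = [[-6.000, -10.250], [-7.000, 8.000]] (det J = -119.750).
Solving J·Δ = −F gives Δ = (-0.720, -0.505).

(-0.720, -0.505)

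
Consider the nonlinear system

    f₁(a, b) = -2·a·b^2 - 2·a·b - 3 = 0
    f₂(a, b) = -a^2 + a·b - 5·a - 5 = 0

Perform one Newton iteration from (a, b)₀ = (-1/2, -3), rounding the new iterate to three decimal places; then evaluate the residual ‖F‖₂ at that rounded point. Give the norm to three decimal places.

1.034

At (-1/2, -3): F = (3.000, -1.250).
Jacobian J = [[-2·b^2 - 2·b, -4·a·b - 2·a], [-2·a + b - 5, a]].
At the point, J = [[-12.000, -5.000], [-7.000, -0.500]] (det J = -29.000).
Solving J·Δ = −F gives Δ = (-0.267, 1.241).
Then the next iterate is (a, b)₁ = (-0.767, -1.759).
Re-evaluating at (-0.767, -1.759): F = (-0.95199, -0.40414), so ‖F‖₂ = 1.034.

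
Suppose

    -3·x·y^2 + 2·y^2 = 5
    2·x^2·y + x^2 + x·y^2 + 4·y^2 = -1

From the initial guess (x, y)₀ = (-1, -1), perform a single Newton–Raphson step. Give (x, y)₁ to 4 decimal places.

At (-1, -1): F = (0.0000, 3.0000).
Jacobian J = [[-3·y^2, -6·x·y + 4·y], [4·x·y + 2·x + y^2, 2·x^2 + 2·x·y + 8·y]].
At the point, J = [[-3.0000, -10.0000], [3.0000, -4.0000]] (det J = 42.0000).
Solving J·Δ = −F gives Δ = (-0.7143, 0.2143).
Then the next iterate is (x, y)₁ = (-1.7143, -0.7857).

(-1.7143, -0.7857)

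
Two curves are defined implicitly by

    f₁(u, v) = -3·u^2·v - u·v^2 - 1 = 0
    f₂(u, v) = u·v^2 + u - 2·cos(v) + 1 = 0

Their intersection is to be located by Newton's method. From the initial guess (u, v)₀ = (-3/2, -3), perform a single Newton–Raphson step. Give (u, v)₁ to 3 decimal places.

(-0.885, -2.327)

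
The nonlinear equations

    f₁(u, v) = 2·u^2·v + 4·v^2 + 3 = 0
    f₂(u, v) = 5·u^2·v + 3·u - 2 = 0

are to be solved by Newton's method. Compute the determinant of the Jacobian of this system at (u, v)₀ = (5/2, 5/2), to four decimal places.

-1347.5000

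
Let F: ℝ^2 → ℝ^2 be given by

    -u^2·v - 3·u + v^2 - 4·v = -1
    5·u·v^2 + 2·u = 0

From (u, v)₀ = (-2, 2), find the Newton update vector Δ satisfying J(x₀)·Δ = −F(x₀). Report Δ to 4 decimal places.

At (-2, 2): F = (-5.0000, -44.0000).
Jacobian J = [[-2·u·v - 3, -u^2 + 2·v - 4], [5·v^2 + 2, 10·u·v]].
At the point, J = [[5.0000, -4.0000], [22.0000, -40.0000]] (det J = -112.0000).
Solving J·Δ = −F gives Δ = (0.2143, -0.9821).

(0.2143, -0.9821)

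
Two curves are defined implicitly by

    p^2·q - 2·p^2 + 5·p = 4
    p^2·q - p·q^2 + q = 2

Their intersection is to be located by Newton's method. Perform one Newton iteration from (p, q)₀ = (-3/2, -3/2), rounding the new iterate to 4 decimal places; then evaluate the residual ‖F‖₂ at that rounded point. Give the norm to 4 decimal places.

6.0520

At (-3/2, -3/2): F = (-19.3750, -3.5000).
Jacobian J = [[2·p·q - 4·p + 5, p^2], [2·p·q - q^2, p^2 - 2·p·q + 1]].
At the point, J = [[15.5000, 2.2500], [2.2500, -1.2500]] (det J = -24.4375).
Solving J·Δ = −F gives Δ = (1.3133, -0.4361).
Then the next iterate is (p, q)₁ = (-0.1867, -1.9361).
Re-evaluating at (-0.1867, -1.9361): F = (-5.070700, -3.303745), so ‖F‖₂ = 6.0520.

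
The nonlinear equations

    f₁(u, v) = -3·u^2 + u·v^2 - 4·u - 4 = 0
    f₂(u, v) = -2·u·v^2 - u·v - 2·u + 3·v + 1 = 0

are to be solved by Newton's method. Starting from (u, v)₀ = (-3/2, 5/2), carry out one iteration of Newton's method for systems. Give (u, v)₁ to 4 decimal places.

At (-3/2, 5/2): F = (-14.1250, 34.0000).
Jacobian J = [[-6·u + v^2 - 4, 2·u·v], [-2·v^2 - v - 2, -4·u·v - u + 3]].
At the point, J = [[11.2500, -7.5000], [-17.0000, 19.5000]] (det J = 91.8750).
Solving J·Δ = −F gives Δ = (0.2224, -1.5497).
Then the next iterate is (u, v)₁ = (-1.2776, 0.9503).

(-1.2776, 0.9503)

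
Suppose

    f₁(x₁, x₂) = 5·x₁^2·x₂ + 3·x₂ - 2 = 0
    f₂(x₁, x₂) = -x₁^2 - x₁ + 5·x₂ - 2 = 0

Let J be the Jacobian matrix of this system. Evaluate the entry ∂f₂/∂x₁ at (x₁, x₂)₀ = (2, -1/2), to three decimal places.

∂f₂/∂x₁ = -2·x₁ - 1.
At (2, -1/2) this is -5.000.

-5.000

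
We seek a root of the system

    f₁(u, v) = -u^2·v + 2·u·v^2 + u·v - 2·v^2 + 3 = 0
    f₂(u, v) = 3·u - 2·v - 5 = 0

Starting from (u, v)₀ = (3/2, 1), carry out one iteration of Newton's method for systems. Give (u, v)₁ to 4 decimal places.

(0.6000, -1.6000)

At (3/2, 1): F = (3.2500, -2.5000).
Jacobian J = [[-2·u·v + 2·v^2 + v, -u^2 + 4·u·v + u - 4·v], [3, -2]].
At the point, J = [[0.0000, 1.2500], [3.0000, -2.0000]] (det J = -3.7500).
Solving J·Δ = −F gives Δ = (-0.9000, -2.6000).
Then the next iterate is (u, v)₁ = (0.6000, -1.6000).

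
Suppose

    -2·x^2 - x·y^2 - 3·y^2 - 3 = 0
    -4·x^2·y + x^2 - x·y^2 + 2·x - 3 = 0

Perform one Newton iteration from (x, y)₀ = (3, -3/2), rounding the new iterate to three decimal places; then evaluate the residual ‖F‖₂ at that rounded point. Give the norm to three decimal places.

At (3, -3/2): F = (-34.500, 59.250).
Jacobian J = [[-4·x - y^2, -2·x·y - 6·y], [-8·x·y + 2·x - y^2 + 2, -4·x^2 - 2·x·y]].
At the point, J = [[-14.250, 18.000], [41.750, -27.000]] (det J = -366.750).
Solving J·Δ = −F gives Δ = (-0.368, 1.625).
Then the next iterate is (x, y)₁ = (2.632, 0.125).
Re-evaluating at (2.632, 0.125): F = (-16.94285, 5.68659), so ‖F‖₂ = 17.872.

17.872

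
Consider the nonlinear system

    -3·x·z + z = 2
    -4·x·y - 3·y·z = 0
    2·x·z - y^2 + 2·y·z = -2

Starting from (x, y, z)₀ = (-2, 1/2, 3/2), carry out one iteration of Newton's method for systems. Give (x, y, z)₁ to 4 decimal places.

(-1.5849, -0.1688, 0.5526)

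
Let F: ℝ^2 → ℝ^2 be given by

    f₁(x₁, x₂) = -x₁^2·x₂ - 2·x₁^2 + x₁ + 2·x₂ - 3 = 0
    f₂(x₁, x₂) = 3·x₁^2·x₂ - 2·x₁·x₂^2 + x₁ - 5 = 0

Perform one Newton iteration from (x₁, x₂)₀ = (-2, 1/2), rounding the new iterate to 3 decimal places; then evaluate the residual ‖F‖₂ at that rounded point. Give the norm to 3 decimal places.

4.373

At (-2, 1/2): F = (-14.000, 0.000).
Jacobian J = [[-2·x₁·x₂ - 4·x₁ + 1, -x₁^2 + 2], [6·x₁·x₂ - 2·x₂^2 + 1, 3·x₁^2 - 4·x₁·x₂]].
At the point, J = [[11.000, -2.000], [-5.500, 16.000]] (det J = 165.000).
Solving J·Δ = −F gives Δ = (1.358, 0.467).
Then the next iterate is (x₁, x₂)₁ = (-0.642, 0.967).
Re-evaluating at (-0.642, 0.967): F = (-2.93089, -3.24566), so ‖F‖₂ = 4.373.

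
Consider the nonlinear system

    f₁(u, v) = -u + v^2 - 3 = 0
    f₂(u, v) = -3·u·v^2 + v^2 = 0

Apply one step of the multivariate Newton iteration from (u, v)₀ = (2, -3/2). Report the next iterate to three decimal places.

At (2, -3/2): F = (-2.750, -11.250).
Jacobian J = [[-1, 2·v], [-3·v^2, -6·u·v + 2·v]].
At the point, J = [[-1.000, -3.000], [-6.750, 15.000]] (det J = -35.250).
Solving J·Δ = −F gives Δ = (-2.128, -0.207).
Then the next iterate is (u, v)₁ = (-0.128, -1.707).

(-0.128, -1.707)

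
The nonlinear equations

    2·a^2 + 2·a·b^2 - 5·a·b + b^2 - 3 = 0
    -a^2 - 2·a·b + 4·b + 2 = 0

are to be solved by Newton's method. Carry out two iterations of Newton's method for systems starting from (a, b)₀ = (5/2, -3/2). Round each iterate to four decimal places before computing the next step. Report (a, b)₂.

At (5/2, -3/2): F = (41.7500, -2.7500).
Jacobian J = [[4·a + 2·b^2 - 5·b, 4·a·b - 5·a + 2·b], [-2·a - 2·b, -2·a + 4]].
At the point, J = [[22.0000, -30.5000], [-2.0000, -1.0000]] (det J = -83.0000).
Solving J·Δ = −F gives Δ = (-1.5136, 0.2771).
Then the next iterate is (a, b)₁ = (0.9864, -1.2229).
Round to (0.9864, -1.2229) and repeat: F = (9.423089, -1.452048), J = [[13.051069, -12.202874], [0.4730, 2.0272]].
Δ = (-0.0429, 0.7263), so (a, b)₂ = (0.9435, -0.4966).

(0.9435, -0.4966)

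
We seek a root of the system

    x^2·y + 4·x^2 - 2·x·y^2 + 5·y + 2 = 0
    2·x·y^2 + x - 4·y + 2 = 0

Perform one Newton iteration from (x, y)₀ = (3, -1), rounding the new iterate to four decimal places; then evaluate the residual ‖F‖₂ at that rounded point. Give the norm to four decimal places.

At (3, -1): F = (18.0000, 15.0000).
Jacobian J = [[2·x·y + 8·x - 2·y^2, x^2 - 4·x·y + 5], [2·y^2 + 1, 4·x·y - 4]].
At the point, J = [[16.0000, 26.0000], [3.0000, -16.0000]] (det J = -334.0000).
Solving J·Δ = −F gives Δ = (-2.0299, 0.5569).
Then the next iterate is (x, y)₁ = (0.9701, -0.4431).
Re-evaluating at (0.9701, -0.4431): F = (2.750943, 5.123434), so ‖F‖₂ = 5.8153.

5.8153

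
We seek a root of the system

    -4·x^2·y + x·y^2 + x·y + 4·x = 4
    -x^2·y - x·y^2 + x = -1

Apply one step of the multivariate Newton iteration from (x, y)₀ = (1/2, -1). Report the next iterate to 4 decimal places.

(0.3500, -2.4667)

At (1/2, -1): F = (-1.0000, 1.2500).
Jacobian J = [[-8·x·y + y^2 + y + 4, -4·x^2 + 2·x·y + x], [-2·x·y - y^2 + 1, -x^2 - 2·x·y]].
At the point, J = [[8.0000, -1.5000], [1.0000, 0.7500]] (det J = 7.5000).
Solving J·Δ = −F gives Δ = (-0.1500, -1.4667).
Then the next iterate is (x, y)₁ = (0.3500, -2.4667).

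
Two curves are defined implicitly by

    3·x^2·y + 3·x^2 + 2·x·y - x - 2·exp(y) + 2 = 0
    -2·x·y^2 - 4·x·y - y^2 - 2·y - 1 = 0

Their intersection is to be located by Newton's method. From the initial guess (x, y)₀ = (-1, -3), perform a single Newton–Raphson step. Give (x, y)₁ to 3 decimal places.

At (-1, -3): F = (2.90043, 2.000).
Jacobian J = [[6·x·y + 6·x + 2·y - 1, 3·x^2 + 2·x - 2·exp(y)], [-2·y^2 - 4·y, -4·x·y - 4·x - 2·y - 2]].
At the point, J = [[5.000, 0.90043], [-6.000, -4.000]] (det J = -14.59744).
Solving J·Δ = −F gives Δ = (-0.918, 1.877).
Then the next iterate is (x, y)₁ = (-1.918, -1.123).

(-1.918, -1.123)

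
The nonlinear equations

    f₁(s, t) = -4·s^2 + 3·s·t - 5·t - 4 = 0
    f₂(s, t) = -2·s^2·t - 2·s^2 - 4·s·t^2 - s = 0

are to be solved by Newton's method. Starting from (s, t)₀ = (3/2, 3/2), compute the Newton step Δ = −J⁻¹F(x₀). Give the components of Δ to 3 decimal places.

(-1.896, 0.940)

At (3/2, 3/2): F = (-13.750, -26.250).
Jacobian J = [[-8·s + 3·t, 3·s - 5], [-4·s·t - 4·s - 4·t^2 - 1, -2·s^2 - 8·s·t]].
At the point, J = [[-7.500, -0.500], [-25.000, -22.500]] (det J = 156.250).
Solving J·Δ = −F gives Δ = (-1.896, 0.940).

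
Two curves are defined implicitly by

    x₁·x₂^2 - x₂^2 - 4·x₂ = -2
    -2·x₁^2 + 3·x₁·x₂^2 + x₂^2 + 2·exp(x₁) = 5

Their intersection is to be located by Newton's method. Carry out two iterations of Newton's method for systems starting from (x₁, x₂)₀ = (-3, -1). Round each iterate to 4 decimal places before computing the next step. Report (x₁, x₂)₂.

(-1.7462, -4.8070)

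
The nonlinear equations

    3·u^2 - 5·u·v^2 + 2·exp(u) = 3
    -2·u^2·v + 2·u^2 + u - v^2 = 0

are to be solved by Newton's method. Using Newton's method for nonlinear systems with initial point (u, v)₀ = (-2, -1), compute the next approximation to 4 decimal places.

At (-2, -1): F = (19.270671, 13.0000).
Jacobian J = [[6·u - 5·v^2 + 2·exp(u), -10·u·v], [-4·u·v + 4·u + 1, -2·u^2 - 2·v]].
At the point, J = [[-16.729329, -20.0000], [-15.0000, -6.0000]] (det J = -199.624023).
Solving J·Δ = −F gives Δ = (0.7232, 0.3586).
Then the next iterate is (u, v)₁ = (-1.2768, -0.6414).

(-1.2768, -0.6414)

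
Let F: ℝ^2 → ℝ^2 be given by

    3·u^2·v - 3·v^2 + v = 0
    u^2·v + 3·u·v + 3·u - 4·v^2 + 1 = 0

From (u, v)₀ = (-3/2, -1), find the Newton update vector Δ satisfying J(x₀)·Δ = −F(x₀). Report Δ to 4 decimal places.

At (-3/2, -1): F = (-10.7500, -5.2500).
Jacobian J = [[6·u·v, 3·u^2 - 6·v + 1], [2·u·v + 3·v + 3, u^2 + 3·u - 8·v]].
At the point, J = [[9.0000, 13.7500], [3.0000, 5.7500]] (det J = 10.5000).
Solving J·Δ = −F gives Δ = (-0.9881, 1.4286).

(-0.9881, 1.4286)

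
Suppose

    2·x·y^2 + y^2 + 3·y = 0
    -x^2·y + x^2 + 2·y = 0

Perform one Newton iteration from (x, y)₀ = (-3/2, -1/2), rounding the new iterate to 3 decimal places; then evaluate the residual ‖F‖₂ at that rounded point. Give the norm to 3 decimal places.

0.957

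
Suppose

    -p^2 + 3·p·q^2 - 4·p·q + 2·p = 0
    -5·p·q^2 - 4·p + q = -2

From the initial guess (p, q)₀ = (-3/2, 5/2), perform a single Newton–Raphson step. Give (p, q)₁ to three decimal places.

(3.079, 5.202)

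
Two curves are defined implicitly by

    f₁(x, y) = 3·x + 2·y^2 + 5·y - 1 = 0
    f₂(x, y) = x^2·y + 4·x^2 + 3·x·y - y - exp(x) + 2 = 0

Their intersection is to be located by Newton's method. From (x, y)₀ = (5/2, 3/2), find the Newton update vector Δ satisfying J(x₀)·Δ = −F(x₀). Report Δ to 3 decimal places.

(-0.765, -1.473)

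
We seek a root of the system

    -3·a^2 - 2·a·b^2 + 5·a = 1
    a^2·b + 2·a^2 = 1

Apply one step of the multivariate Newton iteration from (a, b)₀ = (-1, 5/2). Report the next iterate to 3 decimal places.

(-0.644, 2.203)

At (-1, 5/2): F = (3.500, 3.500).
Jacobian J = [[-6·a - 2·b^2 + 5, -4·a·b], [2·a·b + 4·a, a^2]].
At the point, J = [[-1.500, 10.000], [-9.000, 1.000]] (det J = 88.500).
Solving J·Δ = −F gives Δ = (0.356, -0.297).
Then the next iterate is (a, b)₁ = (-0.644, 2.203).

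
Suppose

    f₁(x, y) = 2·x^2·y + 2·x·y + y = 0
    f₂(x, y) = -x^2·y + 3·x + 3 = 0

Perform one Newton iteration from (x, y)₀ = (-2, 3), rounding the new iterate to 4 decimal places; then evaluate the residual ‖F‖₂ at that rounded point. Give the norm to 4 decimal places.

At (-2, 3): F = (15.0000, -15.0000).
Jacobian J = [[4·x·y + 2·y, 2·x^2 + 2·x + 1], [-2·x·y + 3, -x^2]].
At the point, J = [[-18.0000, 5.0000], [15.0000, -4.0000]] (det J = -3.0000).
Solving J·Δ = −F gives Δ = (5.0000, 15.0000).
Then the next iterate is (x, y)₁ = (3.0000, 18.0000).
Re-evaluating at (3.0000, 18.0000): F = (450.0000, -150.0000), so ‖F‖₂ = 474.3416.

474.3416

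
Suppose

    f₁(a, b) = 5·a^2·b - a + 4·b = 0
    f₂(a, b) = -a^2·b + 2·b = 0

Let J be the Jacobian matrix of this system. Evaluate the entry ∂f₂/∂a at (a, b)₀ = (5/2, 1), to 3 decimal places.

-5.000

∂f₂/∂a = -2·a·b.
At (5/2, 1) this is -5.000.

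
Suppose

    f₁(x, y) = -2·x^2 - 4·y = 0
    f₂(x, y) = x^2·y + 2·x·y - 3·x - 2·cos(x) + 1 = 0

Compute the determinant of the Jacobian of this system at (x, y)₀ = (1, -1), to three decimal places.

-33.268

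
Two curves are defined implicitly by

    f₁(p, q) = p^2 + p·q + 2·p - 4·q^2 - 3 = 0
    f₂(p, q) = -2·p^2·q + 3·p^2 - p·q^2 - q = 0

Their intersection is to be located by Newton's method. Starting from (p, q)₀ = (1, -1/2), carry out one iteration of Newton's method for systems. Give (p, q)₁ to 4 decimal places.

At (1, -1/2): F = (-1.5000, 4.2500).
Jacobian J = [[2·p + q + 2, p - 8·q], [-4·p·q + 6·p - q^2, -2·p^2 - 2·p·q - 1]].
At the point, J = [[3.5000, 5.0000], [7.7500, -2.0000]] (det J = -45.7500).
Solving J·Δ = −F gives Δ = (-0.3989, 0.5792).
Then the next iterate is (p, q)₁ = (0.6011, 0.0792).

(0.6011, 0.0792)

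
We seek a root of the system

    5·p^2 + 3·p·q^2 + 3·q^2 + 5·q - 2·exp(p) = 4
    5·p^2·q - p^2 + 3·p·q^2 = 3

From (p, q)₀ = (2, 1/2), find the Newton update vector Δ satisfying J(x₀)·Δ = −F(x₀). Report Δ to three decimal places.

At (2, 1/2): F = (5.97189, 4.500).
Jacobian J = [[10·p + 3·q^2 - 2·exp(p), 6·p·q + 6·q + 5], [10·p·q - 2·p + 3·q^2, 5·p^2 + 6·p·q]].
At the point, J = [[5.97189, 14.000], [6.750, 26.000]] (det J = 60.76908).
Solving J·Δ = −F gives Δ = (-1.518, 0.221).

(-1.518, 0.221)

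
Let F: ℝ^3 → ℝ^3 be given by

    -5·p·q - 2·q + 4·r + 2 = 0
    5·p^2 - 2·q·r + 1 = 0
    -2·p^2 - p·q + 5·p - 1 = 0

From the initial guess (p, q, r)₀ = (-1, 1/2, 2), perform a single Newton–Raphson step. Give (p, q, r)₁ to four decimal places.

At (-1, 1/2, 2): F = (11.5000, 4.0000, -7.5000).
Jacobian J = [[-5·q, -5·p - 2, 4], [10·p, -2·r, -2·q], [-4·p - q + 5, -p, 0]].
At the point, J = [[-2.5000, 3.0000, 4.0000], [-10.0000, -4.0000, -1.0000], [8.5000, 1.0000, 0.0000]] (det J = 68.0000).
Solving J·Δ = −F gives Δ = (1.0294, -1.2500, -1.2941).
Then the next iterate is (p, q, r)₁ = (0.0294, -0.7500, 0.7059).

(0.0294, -0.7500, 0.7059)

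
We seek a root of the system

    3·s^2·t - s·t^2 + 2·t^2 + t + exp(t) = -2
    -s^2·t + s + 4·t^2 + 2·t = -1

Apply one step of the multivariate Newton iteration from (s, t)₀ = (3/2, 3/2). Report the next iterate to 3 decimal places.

(1.094, 0.432)

At (3/2, 3/2): F = (19.23169, 11.125).
Jacobian J = [[6·s·t - t^2, 3·s^2 - 2·s·t + 4·t + exp(t) + 1], [-2·s·t + 1, -s^2 + 8·t + 2]].
At the point, J = [[11.250, 13.73169], [-3.500, 11.750]] (det J = 180.24841).
Solving J·Δ = −F gives Δ = (-0.406, -1.068).
Then the next iterate is (s, t)₁ = (1.094, 0.432).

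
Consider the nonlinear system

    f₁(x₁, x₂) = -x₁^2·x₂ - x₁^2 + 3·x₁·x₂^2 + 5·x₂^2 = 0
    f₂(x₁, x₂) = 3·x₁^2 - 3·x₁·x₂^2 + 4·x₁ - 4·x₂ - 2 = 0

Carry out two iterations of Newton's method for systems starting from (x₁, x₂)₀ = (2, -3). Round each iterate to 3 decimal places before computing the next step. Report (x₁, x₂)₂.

(-4.315, -0.620)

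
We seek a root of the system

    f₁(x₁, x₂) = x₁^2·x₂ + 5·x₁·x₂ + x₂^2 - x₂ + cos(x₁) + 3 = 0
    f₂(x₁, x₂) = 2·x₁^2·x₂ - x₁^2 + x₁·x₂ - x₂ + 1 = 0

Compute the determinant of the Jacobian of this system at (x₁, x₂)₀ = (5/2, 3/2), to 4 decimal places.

J = [[2·x₁·x₂ + 5·x₂ - sin(x₁), x₁^2 + 5·x₁ + 2·x₂ - 1], [4·x₁·x₂ - 2·x₁ + x₂, 2·x₁^2 + x₁ - 1]].
At the point, J = [[14.401528, 20.7500], [11.5000, 14.0000]].
det J = -37.0036.

-37.0036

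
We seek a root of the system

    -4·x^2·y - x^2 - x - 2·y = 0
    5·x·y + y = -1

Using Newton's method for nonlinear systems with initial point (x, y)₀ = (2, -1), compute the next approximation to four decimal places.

(3.5484, 0.6129)

At (2, -1): F = (12.0000, -10.0000).
Jacobian J = [[-8·x·y - 2·x - 1, -4·x^2 - 2], [5·y, 5·x + 1]].
At the point, J = [[11.0000, -18.0000], [-5.0000, 11.0000]] (det J = 31.0000).
Solving J·Δ = −F gives Δ = (1.5484, 1.6129).
Then the next iterate is (x, y)₁ = (3.5484, 0.6129).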